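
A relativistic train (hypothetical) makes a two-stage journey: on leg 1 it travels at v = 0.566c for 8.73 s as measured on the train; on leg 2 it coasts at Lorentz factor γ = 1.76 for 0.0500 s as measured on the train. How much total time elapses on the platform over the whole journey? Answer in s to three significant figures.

Leg 1: γ = 1/√(1 − 0.566²) = 1/√0.6796 = 1.213; Δt_1 = 1.213 × 8.73 = 10.59 s.
Leg 2: γ = 1.76; Δt_2 = 1.760 × 0.0500 = 0.08800 s.
Total: 10.59 + 0.08800 s.

Δt = 10.7 s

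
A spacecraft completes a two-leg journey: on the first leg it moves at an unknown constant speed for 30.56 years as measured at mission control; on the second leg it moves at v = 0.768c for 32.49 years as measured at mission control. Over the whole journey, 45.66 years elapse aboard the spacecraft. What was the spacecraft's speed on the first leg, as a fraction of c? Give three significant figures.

β = 0.582

Leg 1: speed unknown; τ_1 = 30.56/γ_1.
Leg 2: γ = 1/√(1 − 0.768²) = 1/√0.4102 = 1.561; τ_2 = 32.49/1.561 = 20.81 years.
Total proper time: τ_1 + 20.81 = 45.66, so τ_1 = 45.66 − 20.81 = 24.85 years.
γ_1 = 30.56/24.85 = 1.230; β = √(1 − 1/γ²) = √0.3387.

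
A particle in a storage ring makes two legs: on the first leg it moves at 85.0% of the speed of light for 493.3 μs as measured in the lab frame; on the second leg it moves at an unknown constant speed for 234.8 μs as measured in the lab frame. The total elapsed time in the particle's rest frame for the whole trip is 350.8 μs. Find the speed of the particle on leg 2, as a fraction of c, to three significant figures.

Leg 1: β = 0.850; γ = 1/√(1 − 0.850²) = 1/√0.2775 = 1.898; τ_1 = 493.3/1.898 = 259.9 μs.
Leg 2: speed unknown; τ_2 = 234.8/γ_2.
Total proper time: 259.9 + τ_2 = 350.8, so τ_2 = 350.8 − 259.9 = 90.94 μs.
γ_2 = 234.8/90.94 = 2.582; β = √(1 − 1/γ²) = √0.8500.

β = 0.922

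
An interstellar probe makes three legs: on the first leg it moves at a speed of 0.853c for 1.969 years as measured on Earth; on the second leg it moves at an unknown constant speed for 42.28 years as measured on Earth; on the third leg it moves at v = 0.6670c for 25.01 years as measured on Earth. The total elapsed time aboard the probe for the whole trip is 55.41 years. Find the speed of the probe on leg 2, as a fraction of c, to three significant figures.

Leg 1: γ = 1/√(1 − 0.853²) = 1/√0.2724 = 1.916; τ_1 = 1.969/1.916 = 1.028 years.
Leg 2: speed unknown; τ_2 = 42.28/γ_2.
Leg 3: γ = 1/√(1 − 0.6670²) = 1/√0.5551 = 1.342; τ_3 = 25.01/1.342 = 18.63 years.
Total proper time: 1.028 + τ_2 + 18.63 = 55.41, so τ_2 = 55.41 − 19.66 = 35.75 years.
γ_2 = 42.28/35.75 = 1.183; β = √(1 − 1/γ²) = √0.2851.

β = 0.534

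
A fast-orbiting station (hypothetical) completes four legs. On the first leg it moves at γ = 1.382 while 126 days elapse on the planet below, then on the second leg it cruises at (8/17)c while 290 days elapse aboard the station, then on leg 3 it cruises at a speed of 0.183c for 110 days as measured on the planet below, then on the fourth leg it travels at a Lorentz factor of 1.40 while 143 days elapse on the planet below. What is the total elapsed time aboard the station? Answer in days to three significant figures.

τ = 591 days

Leg 1: γ = 1.382; τ_1 = 126/1.382 = 91.17 days.
Leg 2: 290 days is already measured aboard the station.
Leg 3: γ = 1/√(1 − 0.183²) = 1/√0.9665 = 1.017; τ_3 = 110/1.017 = 108.1 days.
Leg 4: γ = 1.40; τ_4 = 143/1.400 = 102.1 days.
Total: 91.17 + 290.0 + 108.1 + 102.1 days.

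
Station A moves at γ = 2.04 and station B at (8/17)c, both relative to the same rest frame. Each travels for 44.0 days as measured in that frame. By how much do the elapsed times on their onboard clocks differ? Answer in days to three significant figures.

A: γ = 2.04; τ_A = 44.0/2.040 = 21.57 days.
B: γ = 1/√(1 − (8/17)²) = 17/15 ≈ 1.133; τ_B = 44.0/1.133 = 38.82 days.

|τ_A − τ_B| = 17.3 days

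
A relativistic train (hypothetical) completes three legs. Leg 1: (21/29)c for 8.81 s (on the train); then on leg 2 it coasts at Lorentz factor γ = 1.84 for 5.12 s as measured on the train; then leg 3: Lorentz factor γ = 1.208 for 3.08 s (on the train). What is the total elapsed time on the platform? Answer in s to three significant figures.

Δt = 25.9 s

Leg 1: γ = 1/√(1 − (21/29)²) = 29/20 = 1.450; Δt_1 = 1.450 × 8.81 = 12.77 s.
Leg 2: γ = 1.84; Δt_2 = 1.840 × 5.12 = 9.421 s.
Leg 3: γ = 1.208; Δt_3 = 1.208 × 3.08 = 3.721 s.
Total: 12.77 + 9.421 + 3.721 s.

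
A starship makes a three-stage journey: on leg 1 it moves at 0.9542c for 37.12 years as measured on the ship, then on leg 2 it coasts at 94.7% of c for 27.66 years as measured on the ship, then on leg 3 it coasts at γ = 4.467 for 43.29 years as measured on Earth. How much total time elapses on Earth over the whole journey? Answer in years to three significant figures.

Δt = 253 years

Leg 1: γ = 1/√(1 − 0.9542²) = 1/√0.08950 = 3.343; Δt_1 = 3.343 × 37.12 = 124.1 years.
Leg 2: β = 0.947; γ = 1/√(1 − 0.947²) = 1/√0.1032 = 3.113; Δt_2 = 3.113 × 27.66 = 86.11 years.
Leg 3: 43.29 years is already measured on Earth.
Total: 124.1 + 86.11 + 43.29 years.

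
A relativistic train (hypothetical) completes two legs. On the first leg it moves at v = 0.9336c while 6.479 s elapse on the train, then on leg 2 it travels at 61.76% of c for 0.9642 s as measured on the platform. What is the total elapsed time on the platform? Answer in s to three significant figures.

Δt = 19.0 s

Leg 1: γ = 1/√(1 − 0.9336²) = 1/√0.1284 = 2.791; Δt_1 = 2.791 × 6.479 = 18.08 s.
Leg 2: 0.9642 s is already measured on the platform.
Total: 18.08 + 0.9642 s.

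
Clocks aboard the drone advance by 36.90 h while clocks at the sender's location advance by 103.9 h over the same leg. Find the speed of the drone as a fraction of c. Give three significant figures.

β = 0.935

The proper time is measured aboard the drone (both events occur at the drone's location); Δt is measured at the sender's location. γ = Δt/τ = 103.9/36.90 = 2.816.
β = √(1 − 1/γ²) = √(1 − 0.1261) = √0.8739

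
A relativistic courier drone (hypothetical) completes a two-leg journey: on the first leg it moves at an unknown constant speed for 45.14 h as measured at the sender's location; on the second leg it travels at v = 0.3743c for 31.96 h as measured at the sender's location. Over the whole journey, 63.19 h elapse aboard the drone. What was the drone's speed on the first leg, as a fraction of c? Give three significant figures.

Leg 1: speed unknown; τ_1 = 45.14/γ_1.
Leg 2: γ = 1/√(1 − 0.3743²) = 1/√0.8599 = 1.078; τ_2 = 31.96/1.078 = 29.64 h.
Total proper time: τ_1 + 29.64 = 63.19, so τ_1 = 63.19 − 29.64 = 33.55 h.
γ_1 = 45.14/33.55 = 1.345; β = √(1 − 1/γ²) = √0.4475.

β = 0.669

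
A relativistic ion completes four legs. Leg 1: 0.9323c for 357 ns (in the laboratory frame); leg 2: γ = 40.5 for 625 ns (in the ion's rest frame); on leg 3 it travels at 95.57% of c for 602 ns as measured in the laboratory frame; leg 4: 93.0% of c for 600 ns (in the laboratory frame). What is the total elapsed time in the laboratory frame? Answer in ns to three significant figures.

Leg 1: 357 ns is already measured in the laboratory frame.
Leg 2: γ = 40.5; Δt_2 = 40.50 × 625 = 2.531×10⁴ ns.
Leg 3: 602 ns is already measured in the laboratory frame.
Leg 4: 600 ns is already measured in the laboratory frame.
Total: 357.0 + 2.531×10⁴ + 602.0 + 600.0 ns.

Δt = 2.69×10⁴ ns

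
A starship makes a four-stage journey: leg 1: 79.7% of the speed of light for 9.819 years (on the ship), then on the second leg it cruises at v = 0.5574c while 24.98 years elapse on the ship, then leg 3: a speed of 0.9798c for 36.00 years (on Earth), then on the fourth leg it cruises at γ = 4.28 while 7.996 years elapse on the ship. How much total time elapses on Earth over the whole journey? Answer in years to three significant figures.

Leg 1: β = 0.797; γ = 1/√(1 − 0.797²) = 1/√0.3648 = 1.656; Δt_1 = 1.656 × 9.819 = 16.26 years.
Leg 2: γ = 1/√(1 − 0.5574²) = 1/√0.6893 = 1.204; Δt_2 = 1.204 × 24.98 = 30.09 years.
Leg 3: 36.00 years is already measured on Earth.
Leg 4: γ = 4.28; Δt_4 = 4.280 × 7.996 = 34.22 years.
Total: 16.26 + 30.09 + 36.00 + 34.22 years.

Δt = 117 years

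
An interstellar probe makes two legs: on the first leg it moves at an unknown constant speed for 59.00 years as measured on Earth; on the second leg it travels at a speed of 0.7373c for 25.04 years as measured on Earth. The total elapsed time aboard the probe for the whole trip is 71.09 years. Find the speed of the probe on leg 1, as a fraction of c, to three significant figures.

Leg 1: speed unknown; τ_1 = 59.00/γ_1.
Leg 2: γ = 1/√(1 − 0.7373²) = 1/√0.4564 = 1.480; τ_2 = 25.04/1.480 = 16.92 years.
Total proper time: τ_1 + 16.92 = 71.09, so τ_1 = 71.09 − 16.92 = 54.17 years.
γ_1 = 59.00/54.17 = 1.089; β = √(1 − 1/γ²) = √0.1569.

β = 0.396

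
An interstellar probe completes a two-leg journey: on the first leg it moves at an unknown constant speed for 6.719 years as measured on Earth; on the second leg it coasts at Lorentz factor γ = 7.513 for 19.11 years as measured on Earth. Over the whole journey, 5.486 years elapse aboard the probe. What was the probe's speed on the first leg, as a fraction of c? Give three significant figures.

β = 0.899

Leg 1: speed unknown; τ_1 = 6.719/γ_1.
Leg 2: γ = 7.513; τ_2 = 19.11/7.513 = 2.544 years.
Total proper time: τ_1 + 2.544 = 5.486, so τ_1 = 5.486 − 2.544 = 2.942 years.
γ_1 = 6.719/2.942 = 2.284; β = √(1 − 1/γ²) = √0.8082.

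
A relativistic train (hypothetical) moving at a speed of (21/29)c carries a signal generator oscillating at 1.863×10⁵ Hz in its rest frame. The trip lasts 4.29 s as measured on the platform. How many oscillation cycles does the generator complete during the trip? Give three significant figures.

N = 5.51×10⁵

γ = 1/√(1 − (21/29)²) = 29/20 = 1.450
The oscillator's own cycle count is N = f × τ where τ is the proper time on the train. τ = Δt/γ = 4.29/1.450 = 2.959 s = 2.959×10⁰ s.
N = 1.863×10⁵ × 2.959×10⁰ = 5.512×10⁵.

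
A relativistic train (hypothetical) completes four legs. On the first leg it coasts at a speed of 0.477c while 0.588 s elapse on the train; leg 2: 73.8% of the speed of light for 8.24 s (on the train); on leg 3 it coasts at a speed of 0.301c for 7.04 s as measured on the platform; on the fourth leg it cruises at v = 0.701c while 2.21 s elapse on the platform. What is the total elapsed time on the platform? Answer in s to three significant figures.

Leg 1: γ = 1/√(1 − 0.477²) = 1/√0.7725 = 1.138; Δt_1 = 1.138 × 0.588 = 0.6690 s.
Leg 2: β = 0.738; γ = 1/√(1 − 0.738²) = 1/√0.4554 = 1.482; Δt_2 = 1.482 × 8.24 = 12.21 s.
Leg 3: 7.04 s is already measured on the platform.
Leg 4: 2.21 s is already measured on the platform.
Total: 0.6690 + 12.21 + 7.040 + 2.210 s.

Δt = 22.1 s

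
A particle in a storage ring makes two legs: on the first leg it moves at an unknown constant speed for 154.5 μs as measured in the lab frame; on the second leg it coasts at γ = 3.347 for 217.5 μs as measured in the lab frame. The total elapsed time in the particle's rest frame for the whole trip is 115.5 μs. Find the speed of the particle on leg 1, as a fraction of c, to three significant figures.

β = 0.945

Leg 1: speed unknown; τ_1 = 154.5/γ_1.
Leg 2: γ = 3.347; τ_2 = 217.5/3.347 = 64.98 μs.
Total proper time: τ_1 + 64.98 = 115.5, so τ_1 = 115.5 − 64.98 = 50.52 μs.
γ_1 = 154.5/50.52 = 3.058; β = √(1 − 1/γ²) = √0.8931.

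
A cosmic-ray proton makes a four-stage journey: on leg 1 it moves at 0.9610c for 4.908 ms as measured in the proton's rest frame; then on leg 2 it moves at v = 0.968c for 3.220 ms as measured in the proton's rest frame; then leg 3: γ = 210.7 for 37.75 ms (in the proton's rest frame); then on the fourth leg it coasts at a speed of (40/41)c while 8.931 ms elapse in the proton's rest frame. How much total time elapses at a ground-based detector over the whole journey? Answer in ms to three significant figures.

Leg 1: γ = 1/√(1 − 0.9610²) = 1/√0.07648 = 3.616; Δt_1 = 3.616 × 4.908 = 17.75 ms.
Leg 2: γ = 1/√(1 − 0.968²) = 1/√0.06298 = 3.985; Δt_2 = 3.985 × 3.220 = 12.83 ms.
Leg 3: γ = 210.7; Δt_3 = 210.7 × 37.75 = 7954 ms.
Leg 4: γ = 1/√(1 − (40/41)²) = 41/9 ≈ 4.556; Δt_4 = 4.556 × 8.931 = 40.69 ms.
Total: 17.75 + 12.83 + 7954 + 40.69 ms.

Δt = 8030 ms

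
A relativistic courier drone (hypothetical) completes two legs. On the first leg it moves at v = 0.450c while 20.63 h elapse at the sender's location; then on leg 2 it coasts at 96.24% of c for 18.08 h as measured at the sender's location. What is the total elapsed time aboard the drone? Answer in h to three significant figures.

τ = 23.3 h

Leg 1: γ = 1/√(1 − 0.450²) = 1/√0.7975 = 1.120; τ_1 = 20.63/1.120 = 18.42 h.
Leg 2: β = 0.9624; γ = 1/√(1 − 0.9624²) = 1/√0.07379 = 3.681; τ_2 = 18.08/3.681 = 4.911 h.
Total: 18.42 + 4.911 h.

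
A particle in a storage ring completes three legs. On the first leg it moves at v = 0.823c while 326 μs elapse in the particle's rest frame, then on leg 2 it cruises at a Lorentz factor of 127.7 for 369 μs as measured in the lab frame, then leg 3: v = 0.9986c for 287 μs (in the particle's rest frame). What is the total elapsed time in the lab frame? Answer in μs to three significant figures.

Leg 1: γ = 1/√(1 − 0.823²) = 1/√0.3227 = 1.760; Δt_1 = 1.760 × 326 = 573.9 μs.
Leg 2: 369 μs is already measured in the lab frame.
Leg 3: γ = 1/√(1 − 0.9986²) = 1/√0.002798 = 18.90; Δt_3 = 18.90 × 287 = 5426 μs.
Total: 573.9 + 369.0 + 5426 μs.

Δt = 6370 μs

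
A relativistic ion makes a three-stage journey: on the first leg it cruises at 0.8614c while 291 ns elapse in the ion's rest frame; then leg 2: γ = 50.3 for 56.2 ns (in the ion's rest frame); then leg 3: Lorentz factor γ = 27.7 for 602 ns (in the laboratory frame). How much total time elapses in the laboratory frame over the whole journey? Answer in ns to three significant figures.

Δt = 4000 ns

Leg 1: γ = 1/√(1 − 0.8614²) = 1/√0.2580 = 1.969; Δt_1 = 1.969 × 291 = 572.9 ns.
Leg 2: γ = 50.3; Δt_2 = 50.30 × 56.2 = 2827 ns.
Leg 3: 602 ns is already measured in the laboratory frame.
Total: 572.9 + 2827 + 602.0 ns.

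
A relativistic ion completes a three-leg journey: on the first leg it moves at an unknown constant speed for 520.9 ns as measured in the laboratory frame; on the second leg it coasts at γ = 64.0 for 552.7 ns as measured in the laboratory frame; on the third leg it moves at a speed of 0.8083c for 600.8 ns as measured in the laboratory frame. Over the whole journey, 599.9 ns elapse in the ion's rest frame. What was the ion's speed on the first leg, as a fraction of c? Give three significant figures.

β = 0.890

Leg 1: speed unknown; τ_1 = 520.9/γ_1.
Leg 2: γ = 64.0; τ_2 = 552.7/64.00 = 8.636 ns.
Leg 3: γ = 1/√(1 − 0.8083²) = 1/√0.3467 = 1.698; τ_3 = 600.8/1.698 = 353.7 ns.
Total proper time: τ_1 + 8.636 + 353.7 = 599.9, so τ_1 = 599.9 − 362.4 = 237.5 ns.
γ_1 = 520.9/237.5 = 2.193; β = √(1 − 1/γ²) = √0.7921.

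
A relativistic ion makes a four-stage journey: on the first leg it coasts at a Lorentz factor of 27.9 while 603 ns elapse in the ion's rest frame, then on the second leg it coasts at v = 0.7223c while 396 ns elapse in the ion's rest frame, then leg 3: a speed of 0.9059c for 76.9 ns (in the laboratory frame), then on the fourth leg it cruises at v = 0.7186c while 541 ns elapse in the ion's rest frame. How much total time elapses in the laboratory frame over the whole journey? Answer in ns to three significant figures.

Δt = 1.83×10⁴ ns

Leg 1: γ = 27.9; Δt_1 = 27.90 × 603 = 1.682×10⁴ ns.
Leg 2: γ = 1/√(1 − 0.7223²) = 1/√0.4783 = 1.446; Δt_2 = 1.446 × 396 = 572.6 ns.
Leg 3: 76.9 ns is already measured in the laboratory frame.
Leg 4: γ = 1/√(1 − 0.7186²) = 1/√0.4836 = 1.438; Δt_4 = 1.438 × 541 = 777.9 ns.
Total: 1.682×10⁴ + 572.6 + 76.90 + 777.9 ns.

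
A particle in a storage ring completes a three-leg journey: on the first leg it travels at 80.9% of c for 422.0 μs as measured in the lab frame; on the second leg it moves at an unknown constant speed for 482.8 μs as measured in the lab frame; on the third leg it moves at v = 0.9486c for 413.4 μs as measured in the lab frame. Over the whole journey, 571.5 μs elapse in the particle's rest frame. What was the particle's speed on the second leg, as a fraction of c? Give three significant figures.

β = 0.917

Leg 1: β = 0.809; γ = 1/√(1 − 0.809²) = 1/√0.3455 = 1.701; τ_1 = 422.0/1.701 = 248.1 μs.
Leg 2: speed unknown; τ_2 = 482.8/γ_2.
Leg 3: γ = 1/√(1 − 0.9486²) = 1/√0.1002 = 3.160; τ_3 = 413.4/3.160 = 130.8 μs.
Total proper time: 248.1 + τ_2 + 130.8 = 571.5, so τ_2 = 571.5 − 378.9 = 192.6 μs.
γ_2 = 482.8/192.6 = 2.507; β = √(1 − 1/γ²) = √0.8408.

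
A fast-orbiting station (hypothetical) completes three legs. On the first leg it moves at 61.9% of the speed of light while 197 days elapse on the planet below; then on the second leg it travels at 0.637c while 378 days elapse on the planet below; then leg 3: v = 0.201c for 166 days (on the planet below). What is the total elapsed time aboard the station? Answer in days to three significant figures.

Leg 1: β = 0.619; γ = 1/√(1 − 0.619²) = 1/√0.6168 = 1.273; τ_1 = 197/1.273 = 154.7 days.
Leg 2: γ = 1/√(1 − 0.637²) = 1/√0.5942 = 1.297; τ_2 = 378/1.297 = 291.4 days.
Leg 3: γ = 1/√(1 − 0.201²) = 1/√0.9596 = 1.021; τ_3 = 166/1.021 = 162.6 days.
Total: 154.7 + 291.4 + 162.6 days.

τ = 609 days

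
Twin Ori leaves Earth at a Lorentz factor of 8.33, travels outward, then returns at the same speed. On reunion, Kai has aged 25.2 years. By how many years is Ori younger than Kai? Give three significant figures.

Δt − τ = 22.2 years

γ = 8.33
Ori's elapsed proper time: τ = 25.2/8.330 = 3.025 years.
Age gap = Δt − τ = 25.2 − 3.025 years.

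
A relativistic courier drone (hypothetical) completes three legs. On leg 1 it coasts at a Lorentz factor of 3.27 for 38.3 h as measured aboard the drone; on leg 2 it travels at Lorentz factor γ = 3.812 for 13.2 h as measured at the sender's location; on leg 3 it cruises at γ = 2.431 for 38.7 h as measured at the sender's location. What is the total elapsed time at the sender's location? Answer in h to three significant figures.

Leg 1: γ = 3.27; Δt_1 = 3.270 × 38.3 = 125.2 h.
Leg 2: 13.2 h is already measured at the sender's location.
Leg 3: 38.7 h is already measured at the sender's location.
Total: 125.2 + 13.20 + 38.70 h.

Δt = 177 h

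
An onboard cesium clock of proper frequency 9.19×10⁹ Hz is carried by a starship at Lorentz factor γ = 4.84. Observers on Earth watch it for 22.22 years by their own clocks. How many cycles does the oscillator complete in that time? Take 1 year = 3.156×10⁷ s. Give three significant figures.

γ = 4.84
During 22.22 years of lab time, the oscillator's proper time advances by τ = Δt/γ = 22.22/4.840 = 4.591 years = 1.449×10⁸ s.
N = f × τ = 9.19×10⁹ × 1.449×10⁸ = 1.332×10¹⁸.

N = 1.33×10¹⁸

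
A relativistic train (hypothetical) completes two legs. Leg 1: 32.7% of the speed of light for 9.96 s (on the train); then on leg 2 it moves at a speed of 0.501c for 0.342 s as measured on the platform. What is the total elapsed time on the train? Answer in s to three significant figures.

τ = 10.3 s

Leg 1: 9.96 s is already measured on the train.
Leg 2: γ = 1/√(1 − 0.501²) = 1/√0.7490 = 1.155; τ_2 = 0.342/1.155 = 0.2960 s.
Total: 9.960 + 0.2960 s.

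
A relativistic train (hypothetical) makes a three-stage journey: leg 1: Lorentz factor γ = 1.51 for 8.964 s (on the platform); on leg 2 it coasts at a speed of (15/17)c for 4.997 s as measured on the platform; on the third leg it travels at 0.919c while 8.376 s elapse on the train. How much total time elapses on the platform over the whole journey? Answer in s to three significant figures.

Leg 1: 8.964 s is already measured on the platform.
Leg 2: 4.997 s is already measured on the platform.
Leg 3: γ = 1/√(1 − 0.919²) = 1/√0.1554 = 2.536; Δt_3 = 2.536 × 8.376 = 21.24 s.
Total: 8.964 + 4.997 + 21.24 s.

Δt = 35.2 s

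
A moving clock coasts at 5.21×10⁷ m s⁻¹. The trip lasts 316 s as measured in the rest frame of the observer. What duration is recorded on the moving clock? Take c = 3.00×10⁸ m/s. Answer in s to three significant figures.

τ = 311 s

β = 5.21×10⁷/3.00×10⁸ = 0.1737; γ = 1/√(1 − 0.1737²) = 1.015
The interval measured in the rest frame of the observer is the dilated one; the clock on the moving clock measures the proper time τ = Δt/γ = 316/1.015 s.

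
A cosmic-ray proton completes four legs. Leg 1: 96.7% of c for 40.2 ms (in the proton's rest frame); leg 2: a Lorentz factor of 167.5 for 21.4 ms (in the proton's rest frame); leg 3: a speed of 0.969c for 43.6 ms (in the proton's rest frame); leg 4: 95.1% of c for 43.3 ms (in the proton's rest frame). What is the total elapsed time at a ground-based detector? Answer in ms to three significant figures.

Leg 1: β = 0.967; γ = 1/√(1 − 0.967²) = 1/√0.06491 = 3.925; Δt_1 = 3.925 × 40.2 = 157.8 ms.
Leg 2: γ = 167.5; Δt_2 = 167.5 × 21.4 = 3584 ms.
Leg 3: γ = 1/√(1 − 0.969²) = 1/√0.06104 = 4.048; Δt_3 = 4.048 × 43.6 = 176.5 ms.
Leg 4: β = 0.951; γ = 1/√(1 − 0.951²) = 1/√0.09560 = 3.234; Δt_4 = 3.234 × 43.3 = 140.0 ms.
Total: 157.8 + 3584 + 176.5 + 140.0 ms.

Δt = 4060 ms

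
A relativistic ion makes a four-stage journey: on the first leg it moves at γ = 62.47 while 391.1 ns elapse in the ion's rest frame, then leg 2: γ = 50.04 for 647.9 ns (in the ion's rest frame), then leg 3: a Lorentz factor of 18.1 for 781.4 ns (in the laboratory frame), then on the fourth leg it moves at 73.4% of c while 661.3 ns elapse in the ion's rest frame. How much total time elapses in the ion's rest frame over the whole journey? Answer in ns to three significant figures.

τ = 1740 ns

Leg 1: 391.1 ns is already measured in the ion's rest frame.
Leg 2: 647.9 ns is already measured in the ion's rest frame.
Leg 3: γ = 18.1; τ_3 = 781.4/18.10 = 43.17 ns.
Leg 4: 661.3 ns is already measured in the ion's rest frame.
Total: 391.1 + 647.9 + 43.17 + 661.3 ns.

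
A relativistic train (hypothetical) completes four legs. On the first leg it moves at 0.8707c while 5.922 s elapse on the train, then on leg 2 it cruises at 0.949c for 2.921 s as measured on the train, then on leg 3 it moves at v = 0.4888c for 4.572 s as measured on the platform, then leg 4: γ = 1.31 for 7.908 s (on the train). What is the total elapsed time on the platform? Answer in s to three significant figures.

Δt = 36.2 s

Leg 1: γ = 1/√(1 − 0.8707²) = 1/√0.2419 = 2.033; Δt_1 = 2.033 × 5.922 = 12.04 s.
Leg 2: γ = 1/√(1 − 0.949²) = 1/√0.09940 = 3.172; Δt_2 = 3.172 × 2.921 = 9.265 s.
Leg 3: 4.572 s is already measured on the platform.
Leg 4: γ = 1.31; Δt_4 = 1.310 × 7.908 = 10.36 s.
Total: 12.04 + 9.265 + 4.572 + 10.36 s.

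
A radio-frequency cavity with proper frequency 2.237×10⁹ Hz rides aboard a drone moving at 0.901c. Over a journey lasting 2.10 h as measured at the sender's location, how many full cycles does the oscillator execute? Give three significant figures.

N = 7.34×10¹²

γ = 1/√(1 − 0.901²) = 1/√0.1882 = 2.305
The oscillator's own cycle count is N = f × τ where τ is the proper time aboard the drone. τ = Δt/γ = 2.10/2.305 = 0.9110 h = 3.280×10³ s.
N = 2.237×10⁹ × 3.280×10³ = 7.337×10¹².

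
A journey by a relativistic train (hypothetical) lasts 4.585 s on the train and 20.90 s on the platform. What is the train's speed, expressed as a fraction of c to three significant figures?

β = 0.976

The proper time is measured on the train (both events occur at the train's location); Δt is measured on the platform. γ = Δt/τ = 20.90/4.585 = 4.558.
β = √(1 − 1/γ²) = √(1 − 0.04813) = √0.9519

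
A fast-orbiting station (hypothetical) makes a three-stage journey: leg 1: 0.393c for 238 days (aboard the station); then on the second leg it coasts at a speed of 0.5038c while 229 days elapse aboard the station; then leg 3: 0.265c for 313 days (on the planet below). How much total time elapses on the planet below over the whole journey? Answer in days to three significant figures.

Leg 1: γ = 1/√(1 − 0.393²) = 1/√0.8456 = 1.088; Δt_1 = 1.088 × 238 = 258.8 days.
Leg 2: γ = 1/√(1 − 0.5038²) = 1/√0.7462 = 1.158; Δt_2 = 1.158 × 229 = 265.1 days.
Leg 3: 313 days is already measured on the planet below.
Total: 258.8 + 265.1 + 313.0 days.

Δt = 837 days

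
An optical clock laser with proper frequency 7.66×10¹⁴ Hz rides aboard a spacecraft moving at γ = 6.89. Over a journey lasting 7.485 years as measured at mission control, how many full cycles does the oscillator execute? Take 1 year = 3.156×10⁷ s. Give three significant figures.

N = 2.63×10²²

γ = 6.89
The oscillator's own cycle count is N = f × τ where τ is the proper time aboard the spacecraft. τ = Δt/γ = 7.485/6.890 = 1.086 years = 3.429×10⁷ s.
N = 7.66×10¹⁴ × 3.429×10⁷ = 2.626×10²².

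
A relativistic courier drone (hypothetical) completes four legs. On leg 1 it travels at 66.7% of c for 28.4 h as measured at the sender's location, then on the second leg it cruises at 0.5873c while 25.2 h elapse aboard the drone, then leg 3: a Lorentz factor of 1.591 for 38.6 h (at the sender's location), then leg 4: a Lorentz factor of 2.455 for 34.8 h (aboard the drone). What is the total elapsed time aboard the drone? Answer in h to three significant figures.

Leg 1: β = 0.667; γ = 1/√(1 − 0.667²) = 1/√0.5551 = 1.342; τ_1 = 28.4/1.342 = 21.16 h.
Leg 2: 25.2 h is already measured aboard the drone.
Leg 3: γ = 1.591; τ_3 = 38.6/1.591 = 24.26 h.
Leg 4: 34.8 h is already measured aboard the drone.
Total: 21.16 + 25.20 + 24.26 + 34.80 h.

τ = 105 h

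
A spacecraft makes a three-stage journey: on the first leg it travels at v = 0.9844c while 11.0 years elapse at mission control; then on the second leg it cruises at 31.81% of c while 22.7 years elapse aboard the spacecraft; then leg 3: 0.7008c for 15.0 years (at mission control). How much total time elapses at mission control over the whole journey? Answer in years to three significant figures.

Leg 1: 11.0 years is already measured at mission control.
Leg 2: β = 0.3181; γ = 1/√(1 − 0.3181²) = 1/√0.8988 = 1.055; Δt_2 = 1.055 × 22.7 = 23.94 years.
Leg 3: 15.0 years is already measured at mission control.
Total: 11.00 + 23.94 + 15.00 years.

Δt = 49.9 years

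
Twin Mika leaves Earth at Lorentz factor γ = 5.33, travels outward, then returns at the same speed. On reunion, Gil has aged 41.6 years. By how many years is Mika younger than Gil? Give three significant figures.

γ = 5.33
Mika's elapsed proper time: τ = 41.6/5.330 = 7.805 years.
Age gap = Δt − τ = 41.6 − 7.805 years.

Δt − τ = 33.8 years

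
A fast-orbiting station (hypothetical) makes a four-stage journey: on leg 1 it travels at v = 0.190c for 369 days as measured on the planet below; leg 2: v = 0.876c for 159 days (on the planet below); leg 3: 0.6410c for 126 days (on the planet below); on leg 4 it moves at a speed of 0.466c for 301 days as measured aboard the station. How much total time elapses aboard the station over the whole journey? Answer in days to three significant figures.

τ = 837 days

Leg 1: γ = 1/√(1 − 0.190²) = 1/√0.9639 = 1.019; τ_1 = 369/1.019 = 362.3 days.
Leg 2: γ = 1/√(1 − 0.876²) = 1/√0.2326 = 2.073; τ_2 = 159/2.073 = 76.69 days.
Leg 3: γ = 1/√(1 − 0.6410²) = 1/√0.5891 = 1.303; τ_3 = 126/1.303 = 96.71 days.
Leg 4: 301 days is already measured aboard the station.
Total: 362.3 + 76.69 + 96.71 + 301.0 days.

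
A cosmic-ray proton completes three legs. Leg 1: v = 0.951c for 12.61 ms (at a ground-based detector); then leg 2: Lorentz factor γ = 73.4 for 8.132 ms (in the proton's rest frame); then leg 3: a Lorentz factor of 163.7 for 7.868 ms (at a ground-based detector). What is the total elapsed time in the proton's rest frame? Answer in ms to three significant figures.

τ = 12.1 ms

Leg 1: γ = 1/√(1 − 0.951²) = 1/√0.09560 = 3.234; τ_1 = 12.61/3.234 = 3.899 ms.
Leg 2: 8.132 ms is already measured in the proton's rest frame.
Leg 3: γ = 163.7; τ_3 = 7.868/163.7 = 0.04806 ms.
Total: 3.899 + 8.132 + 0.04806 ms.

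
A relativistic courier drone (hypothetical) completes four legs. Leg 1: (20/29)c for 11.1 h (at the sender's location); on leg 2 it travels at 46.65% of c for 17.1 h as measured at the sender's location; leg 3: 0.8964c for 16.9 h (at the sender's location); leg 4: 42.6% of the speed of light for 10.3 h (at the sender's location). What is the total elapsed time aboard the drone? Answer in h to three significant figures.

Leg 1: γ = 1/√(1 − (20/29)²) = 29/21 ≈ 1.381; τ_1 = 11.1/1.381 = 8.038 h.
Leg 2: β = 0.4665; γ = 1/√(1 − 0.4665²) = 1/√0.7824 = 1.131; τ_2 = 17.1/1.131 = 15.13 h.
Leg 3: γ = 1/√(1 − 0.8964²) = 1/√0.1965 = 2.256; τ_3 = 16.9/2.256 = 7.491 h.
Leg 4: β = 0.426; γ = 1/√(1 − 0.426²) = 1/√0.8185 = 1.105; τ_4 = 10.3/1.105 = 9.319 h.
Total: 8.038 + 15.13 + 7.491 + 9.319 h.

τ = 40.0 h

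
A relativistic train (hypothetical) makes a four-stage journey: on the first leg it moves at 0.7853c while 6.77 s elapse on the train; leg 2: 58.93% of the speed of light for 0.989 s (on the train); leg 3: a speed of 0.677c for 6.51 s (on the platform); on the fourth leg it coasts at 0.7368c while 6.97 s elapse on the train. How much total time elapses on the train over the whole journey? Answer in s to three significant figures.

τ = 19.5 s

Leg 1: 6.77 s is already measured on the train.
Leg 2: 0.989 s is already measured on the train.
Leg 3: γ = 1/√(1 − 0.677²) = 1/√0.5417 = 1.359; τ_3 = 6.51/1.359 = 4.791 s.
Leg 4: 6.97 s is already measured on the train.
Total: 6.770 + 0.9890 + 4.791 + 6.970 s.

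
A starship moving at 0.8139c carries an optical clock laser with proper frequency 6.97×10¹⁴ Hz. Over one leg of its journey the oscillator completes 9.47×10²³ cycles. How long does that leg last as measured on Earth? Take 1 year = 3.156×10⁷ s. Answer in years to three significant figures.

γ = 1/√(1 − 0.8139²) = 1/√0.3376 = 1.721
Proper time for N cycles: τ = N/f = 9.47×10²³/(6.97×10¹⁴) = 1.359×10⁹ s = 43.05 years.
Lab-frame duration Δt = γτ = 1.721 × 43.05 = 74.10 years.

Δt = 74.1 years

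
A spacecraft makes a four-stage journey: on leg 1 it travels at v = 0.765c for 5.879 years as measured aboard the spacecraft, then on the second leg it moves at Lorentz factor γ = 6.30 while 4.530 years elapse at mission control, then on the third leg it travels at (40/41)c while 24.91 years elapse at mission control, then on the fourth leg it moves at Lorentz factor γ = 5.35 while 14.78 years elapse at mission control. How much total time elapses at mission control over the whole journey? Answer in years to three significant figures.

Δt = 53.3 years

Leg 1: γ = 1/√(1 − 0.765²) = 1/√0.4148 = 1.553; Δt_1 = 1.553 × 5.879 = 9.128 years.
Leg 2: 4.530 years is already measured at mission control.
Leg 3: 24.91 years is already measured at mission control.
Leg 4: 14.78 years is already measured at mission control.
Total: 9.128 + 4.530 + 24.91 + 14.78 years.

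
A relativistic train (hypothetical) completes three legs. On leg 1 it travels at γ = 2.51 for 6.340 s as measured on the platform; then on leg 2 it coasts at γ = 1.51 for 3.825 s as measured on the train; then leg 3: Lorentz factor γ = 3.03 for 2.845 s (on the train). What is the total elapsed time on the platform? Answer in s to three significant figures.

Δt = 20.7 s

Leg 1: 6.340 s is already measured on the platform.
Leg 2: γ = 1.51; Δt_2 = 1.510 × 3.825 = 5.776 s.
Leg 3: γ = 3.03; Δt_3 = 3.030 × 2.845 = 8.620 s.
Total: 6.340 + 5.776 + 8.620 s.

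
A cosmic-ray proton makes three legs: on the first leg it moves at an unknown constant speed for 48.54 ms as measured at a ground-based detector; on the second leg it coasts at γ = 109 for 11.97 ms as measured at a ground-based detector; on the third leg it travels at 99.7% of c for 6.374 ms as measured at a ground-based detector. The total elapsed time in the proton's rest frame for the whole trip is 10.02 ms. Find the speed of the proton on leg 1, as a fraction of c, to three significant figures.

Leg 1: speed unknown; τ_1 = 48.54/γ_1.
Leg 2: γ = 109; τ_2 = 11.97/109.0 = 0.1098 ms.
Leg 3: β = 0.997; γ = 1/√(1 − 0.997²) = 1/√0.005991 = 12.92; τ_3 = 6.374/12.92 = 0.4934 ms.
Total proper time: τ_1 + 0.1098 + 0.4934 = 10.02, so τ_1 = 10.02 − 0.6032 = 9.417 ms.
γ_1 = 48.54/9.417 = 5.155; β = √(1 − 1/γ²) = √0.9624.

β = 0.981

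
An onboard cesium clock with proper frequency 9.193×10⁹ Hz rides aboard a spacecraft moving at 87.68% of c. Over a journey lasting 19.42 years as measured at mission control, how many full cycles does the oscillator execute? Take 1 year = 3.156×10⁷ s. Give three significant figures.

β = 0.8768; γ = 1/√(1 − 0.8768²) = 1/√0.2312 = 2.080
The oscillator's own cycle count is N = f × τ where τ is the proper time aboard the spacecraft. τ = Δt/γ = 19.42/2.080 = 9.338 years = 2.947×10⁸ s.
N = 9.193×10⁹ × 2.947×10⁸ = 2.709×10¹⁸.

N = 2.71×10¹⁸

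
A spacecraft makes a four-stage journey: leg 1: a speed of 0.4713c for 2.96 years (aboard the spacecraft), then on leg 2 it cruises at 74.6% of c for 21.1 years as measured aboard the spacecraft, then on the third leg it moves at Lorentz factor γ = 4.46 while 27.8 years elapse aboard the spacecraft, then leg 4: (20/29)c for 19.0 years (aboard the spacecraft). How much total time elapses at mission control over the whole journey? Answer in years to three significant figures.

Leg 1: γ = 1/√(1 − 0.4713²) = 1/√0.7779 = 1.134; Δt_1 = 1.134 × 2.96 = 3.356 years.
Leg 2: β = 0.746; γ = 1/√(1 − 0.746²) = 1/√0.4435 = 1.502; Δt_2 = 1.502 × 21.1 = 31.68 years.
Leg 3: γ = 4.46; Δt_3 = 4.460 × 27.8 = 124.0 years.
Leg 4: γ = 1/√(1 − (20/29)²) = 29/21 ≈ 1.381; Δt_4 = 1.381 × 19.0 = 26.24 years.
Total: 3.356 + 31.68 + 124.0 + 26.24 years.

Δt = 185 years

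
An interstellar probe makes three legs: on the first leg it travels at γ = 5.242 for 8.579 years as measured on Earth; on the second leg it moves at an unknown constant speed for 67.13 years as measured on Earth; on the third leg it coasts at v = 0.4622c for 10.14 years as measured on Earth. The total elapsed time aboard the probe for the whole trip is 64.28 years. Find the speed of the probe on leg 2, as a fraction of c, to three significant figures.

Leg 1: γ = 5.242; τ_1 = 8.579/5.242 = 1.637 years.
Leg 2: speed unknown; τ_2 = 67.13/γ_2.
Leg 3: γ = 1/√(1 − 0.4622²) = 1/√0.7864 = 1.128; τ_3 = 10.14/1.128 = 8.992 years.
Total proper time: 1.637 + τ_2 + 8.992 = 64.28, so τ_2 = 64.28 − 10.63 = 53.65 years.
γ_2 = 67.13/53.65 = 1.251; β = √(1 − 1/γ²) = √0.3613.

β = 0.601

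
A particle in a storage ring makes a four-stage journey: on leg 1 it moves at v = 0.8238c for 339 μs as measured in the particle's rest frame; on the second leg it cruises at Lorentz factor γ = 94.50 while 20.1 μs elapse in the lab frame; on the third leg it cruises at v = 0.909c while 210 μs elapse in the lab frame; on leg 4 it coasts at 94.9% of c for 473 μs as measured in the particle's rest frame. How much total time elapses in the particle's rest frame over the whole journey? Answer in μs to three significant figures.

Leg 1: 339 μs is already measured in the particle's rest frame.
Leg 2: γ = 94.50; τ_2 = 20.1/94.50 = 0.2127 μs.
Leg 3: γ = 1/√(1 − 0.909²) = 1/√0.1737 = 2.399; τ_3 = 210/2.399 = 87.53 μs.
Leg 4: 473 μs is already measured in the particle's rest frame.
Total: 339.0 + 0.2127 + 87.53 + 473.0 μs.

τ = 900 μs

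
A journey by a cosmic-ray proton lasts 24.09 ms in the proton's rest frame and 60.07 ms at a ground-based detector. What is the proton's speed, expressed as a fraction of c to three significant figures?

β = 0.916

The proper time is measured in the proton's rest frame (both events occur at the proton's location); Δt is measured at a ground-based detector. γ = Δt/τ = 60.07/24.09 = 2.494.
β = √(1 − 1/γ²) = √(1 − 0.1608) = √0.8392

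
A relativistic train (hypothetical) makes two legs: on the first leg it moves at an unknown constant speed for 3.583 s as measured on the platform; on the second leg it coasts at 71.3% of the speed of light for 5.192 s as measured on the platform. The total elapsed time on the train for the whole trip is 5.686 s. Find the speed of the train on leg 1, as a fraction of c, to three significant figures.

β = 0.821

Leg 1: speed unknown; τ_1 = 3.583/γ_1.
Leg 2: β = 0.713; γ = 1/√(1 − 0.713²) = 1/√0.4916 = 1.426; τ_2 = 5.192/1.426 = 3.640 s.
Total proper time: τ_1 + 3.640 = 5.686, so τ_1 = 5.686 − 3.640 = 2.046 s.
γ_1 = 3.583/2.046 = 1.752; β = √(1 − 1/γ²) = √0.6741.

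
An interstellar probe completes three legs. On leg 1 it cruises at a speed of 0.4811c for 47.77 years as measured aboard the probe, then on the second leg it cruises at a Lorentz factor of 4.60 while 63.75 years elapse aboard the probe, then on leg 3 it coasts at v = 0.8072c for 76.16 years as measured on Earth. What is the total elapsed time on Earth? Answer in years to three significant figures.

Δt = 424 years

Leg 1: γ = 1/√(1 − 0.4811²) = 1/√0.7685 = 1.141; Δt_1 = 1.141 × 47.77 = 54.49 years.
Leg 2: γ = 4.60; Δt_2 = 4.600 × 63.75 = 293.2 years.
Leg 3: 76.16 years is already measured on Earth.
Total: 54.49 + 293.2 + 76.16 years.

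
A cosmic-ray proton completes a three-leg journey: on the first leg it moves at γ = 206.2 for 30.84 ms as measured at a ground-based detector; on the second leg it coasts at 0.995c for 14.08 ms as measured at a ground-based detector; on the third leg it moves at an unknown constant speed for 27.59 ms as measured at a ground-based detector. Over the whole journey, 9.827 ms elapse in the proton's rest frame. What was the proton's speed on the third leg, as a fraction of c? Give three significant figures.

Leg 1: γ = 206.2; τ_1 = 30.84/206.2 = 0.1496 ms.
Leg 2: γ = 1/√(1 − 0.995²) = 1/√0.009975 = 10.01; τ_2 = 14.08/10.01 = 1.406 ms.
Leg 3: speed unknown; τ_3 = 27.59/γ_3.
Total proper time: 0.1496 + 1.406 + τ_3 = 9.827, so τ_3 = 9.827 − 1.556 = 8.271 ms.
γ_3 = 27.59/8.271 = 3.336; β = √(1 − 1/γ²) = √0.9101.

β = 0.954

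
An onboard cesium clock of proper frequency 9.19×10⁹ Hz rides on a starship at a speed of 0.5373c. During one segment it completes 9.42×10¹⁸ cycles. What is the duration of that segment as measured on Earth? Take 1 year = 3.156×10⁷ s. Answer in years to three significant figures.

Δt = 38.5 years

γ = 1/√(1 − 0.5373²) = 1/√0.7113 = 1.186
Proper time for N cycles: τ = N/f = 9.42×10¹⁸/(9.19×10⁹) = 1.025×10⁹ s = 32.48 years.
Lab-frame duration Δt = γτ = 1.186 × 32.48 = 38.51 years.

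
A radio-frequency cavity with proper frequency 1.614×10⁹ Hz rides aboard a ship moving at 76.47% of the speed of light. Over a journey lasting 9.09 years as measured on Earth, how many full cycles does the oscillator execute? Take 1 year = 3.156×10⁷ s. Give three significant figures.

N = 2.98×10¹⁷

β = 0.7647; γ = 1/√(1 − 0.7647²) = 1/√0.4152 = 1.552
The oscillator's own cycle count is N = f × τ where τ is the proper time on the ship. τ = Δt/γ = 9.09/1.552 = 5.857 years = 1.849×10⁸ s.
N = 1.614×10⁹ × 1.849×10⁸ = 2.984×10¹⁷.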